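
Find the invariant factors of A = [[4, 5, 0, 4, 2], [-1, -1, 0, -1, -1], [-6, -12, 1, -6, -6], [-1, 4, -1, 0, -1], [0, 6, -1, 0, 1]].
(x - 1)^2, (x - 1)^3

The Jordan structure of A has elementary divisors (x - 1)^3, (x - 1)^2. Arranging the block sizes at each eigenvalue in decreasing order and taking row products gives the invariant factors.

Invariant factors (smallest first, each dividing the next): (x - 1)^2, (x - 1)^3.

Check: the last factor (x - 1)^3 is the minimal polynomial, and the product (x - 1)^5 is the characteristic polynomial.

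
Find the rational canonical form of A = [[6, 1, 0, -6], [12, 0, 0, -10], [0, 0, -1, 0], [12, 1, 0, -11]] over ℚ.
The invariant factors of A (the non-unit diagonal entries of the Smith normal form of xI - A over ℚ[x]) are x + 1, x(x + 1)(x + 4), each dividing the next. The characteristic polynomial is their product, x(x + 1)^2(x + 4).

The rational canonical form is the block-diagonal matrix of companion matrices C(f_i):
R = [[-1, 0, 0, 0], [0, 0, 0, 0], [0, 1, 0, -4], [0, 0, 1, -5]].

R = [[-1, 0, 0, 0], [0, 0, 0, 0], [0, 1, 0, -4], [0, 0, 1, -5]]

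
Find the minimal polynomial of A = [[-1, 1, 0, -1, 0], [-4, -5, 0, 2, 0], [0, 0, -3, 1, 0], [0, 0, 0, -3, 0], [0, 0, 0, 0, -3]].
The characteristic polynomial factors as (x + 3)^5. The minimal polynomial is ∏(x - λ)^{k_λ} where k_λ is the size of the largest Jordan block at λ.

For λ = -3: rank(A + 3I) = 2, and the largest Jordan block has size 2 (the smallest k with rank((A + 3I)^k) = rank((A + 3I)^(k+1))).

So m_A(x) = (x + 3)^2.

m_A(x) = (x + 3)^2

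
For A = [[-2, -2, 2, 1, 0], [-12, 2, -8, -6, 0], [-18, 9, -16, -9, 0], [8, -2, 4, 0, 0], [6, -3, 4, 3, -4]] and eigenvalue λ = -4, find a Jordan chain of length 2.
v_1 = [[0, 0, 1, -1, -1]]^T, v_2 = [[1, -2, -3, 0, 1]]^T

We seek v_1 ∈ ker((A + 4I)^2) \ ker(A + 4I), then set v_{i+1} = (A + 4I) v_i.

One such chain is v_1 = [[0, 0, 1, -1, -1]]^T, v_2 = [[1, -2, -3, 0, 1]]^T. Check: (A + 4I) v_2 = [[0, 0, 0, 0, 0]]^T = 0.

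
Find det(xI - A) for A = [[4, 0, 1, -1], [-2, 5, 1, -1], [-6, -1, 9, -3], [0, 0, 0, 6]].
xI - A = [[x - 4, 0, -1, 1], [2, x - 5, -1, 1], [6, 1, x - 9, 3], [0, 0, 0, x - 6]].

Expanding det(xI - A) along the first row:
det(xI - A) = + (x - 4)·det([[x - 5, -1, 1], [1, x - 9, 3], [0, 0, x - 6]]) - (0)·det([[2, -1, 1], [6, x - 9, 3], [0, 0, x - 6]]) + (-1)·det([[2, x - 5, 1], [6, 1, 3], [0, 0, x - 6]]) - (1)·det([[2, x - 5, -1], [6, 1, x - 9], [0, 0, 0]]).

Evaluating gives χ_A(x) = x^4 - 24x^3 + 216x^2 - 864x + 1296 = (x - 6)^4.

χ_A(x) = (x - 6)^4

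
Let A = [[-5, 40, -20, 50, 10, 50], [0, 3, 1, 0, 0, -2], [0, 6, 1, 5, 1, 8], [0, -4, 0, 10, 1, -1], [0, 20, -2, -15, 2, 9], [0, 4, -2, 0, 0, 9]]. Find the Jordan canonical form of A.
J = [[-5, 0, 0, 0, 0, 0], [0, 5, 1, 0, 0, 0], [0, 0, 5, 1, 0, 0], [0, 0, 0, 5, 0, 0], [0, 0, 0, 0, 5, 1], [0, 0, 0, 0, 0, 5]]

The characteristic polynomial is det(xI - A) = (x - 5)^5(x + 5), so the eigenvalues are -5 (algebraic multiplicity 1), 5 (algebraic multiplicity 5).

For λ = -5: algebraic multiplicity 1 gives one 1×1 block.

For λ = 5: rank(A - 5I) = 4, rank((A - 5I)^2) = 2, rank((A - 5I)^3) = 1. The eigenspace has dimension 6 - 4 = 2, so there are 2 Jordan blocks; the rank sequence gives block sizes [3, 2].

Assembling the blocks gives the Jordan form J above.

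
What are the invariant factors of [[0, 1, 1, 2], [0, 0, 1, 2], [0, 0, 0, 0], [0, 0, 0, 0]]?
x, x^3

The Jordan structure of A has elementary divisors x^3, x. Arranging the block sizes at each eigenvalue in decreasing order and taking row products gives the invariant factors.

Invariant factors (smallest first, each dividing the next): x, x^3.

Check: the last factor x^3 is the minimal polynomial, and the product x^4 is the characteristic polynomial.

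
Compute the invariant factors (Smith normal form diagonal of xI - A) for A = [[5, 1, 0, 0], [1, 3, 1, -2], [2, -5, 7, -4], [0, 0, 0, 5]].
The Jordan structure of A has elementary divisors (x - 5)^3, (x - 5). Arranging the block sizes at each eigenvalue in decreasing order and taking row products gives the invariant factors.

Invariant factors (smallest first, each dividing the next): x - 5, (x - 5)^3.

Check: the last factor (x - 5)^3 is the minimal polynomial, and the product (x - 5)^4 is the characteristic polynomial.

x - 5, (x - 5)^3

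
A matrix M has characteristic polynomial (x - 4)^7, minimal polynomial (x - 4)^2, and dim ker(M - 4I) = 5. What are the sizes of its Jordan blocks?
Jordan blocks: (4, 2), (4, 2), (4, 1), (4, 1), (4, 1)

λ = 4: algebraic multiplicity 7 (exponent in χ_M), largest block size 2 (exponent in m_M), 5 blocks (geometric multiplicity). These force block sizes [2, 2, 1, 1, 1].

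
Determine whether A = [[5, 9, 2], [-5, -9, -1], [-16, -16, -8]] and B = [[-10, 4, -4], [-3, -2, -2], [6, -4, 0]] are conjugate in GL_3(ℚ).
Both have characteristic polynomial (x + 4)^3, but the minimal polynomial of A is (x + 4)^3 while the minimal polynomial of B is (x + 4)^2. The minimal polynomial is a similarity invariant, so A and B are not similar.

No.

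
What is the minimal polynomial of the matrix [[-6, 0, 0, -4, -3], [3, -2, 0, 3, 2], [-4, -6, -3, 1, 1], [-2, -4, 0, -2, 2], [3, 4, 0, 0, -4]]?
The characteristic polynomial factors as (x + 3)^3(x + 4)^2. The minimal polynomial is ∏(x - λ)^{k_λ} where k_λ is the size of the largest Jordan block at λ.

For λ = -4: rank(A + 4I) = 4, and the largest Jordan block has size 2 (the smallest k with rank((A + 4I)^k) = rank((A + 4I)^(k+1))).
For λ = -3: rank(A + 3I) = 4, and the largest Jordan block has size 3 (the smallest k with rank((A + 3I)^k) = rank((A + 3I)^(k+1))).

So m_A(x) = (x + 3)^3(x + 4)^2.

m_A(x) = (x + 3)^3(x + 4)^2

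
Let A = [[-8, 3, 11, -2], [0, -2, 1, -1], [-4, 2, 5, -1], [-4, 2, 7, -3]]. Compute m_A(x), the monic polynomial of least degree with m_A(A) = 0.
The characteristic polynomial factors as (x + 2)^4. The minimal polynomial is ∏(x - λ)^{k_λ} where k_λ is the size of the largest Jordan block at λ.

For λ = -2: rank(A + 2I) = 2, and the largest Jordan block has size 2 (the smallest k with rank((A + 2I)^k) = rank((A + 2I)^(k+1))).

So m_A(x) = (x + 2)^2.

m_A(x) = (x + 2)^2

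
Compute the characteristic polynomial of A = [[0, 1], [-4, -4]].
xI - A = [[x, -1], [4, x + 4]].

Expanding det(xI - A) along the first row:
det(xI - A) = + (x)·det([[x + 4]]) - (-1)·det([[4]]).

Evaluating gives χ_A(x) = x^2 + 4x + 4 = (x + 2)^2.

χ_A(x) = (x + 2)^2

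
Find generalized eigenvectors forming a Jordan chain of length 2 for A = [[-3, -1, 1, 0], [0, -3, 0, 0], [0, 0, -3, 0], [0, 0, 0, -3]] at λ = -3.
v_1 = [[1, -1, 0, -1]]^T, v_2 = [[1, 0, 0, 0]]^T

We seek v_1 ∈ ker((A + 3I)^2) \ ker(A + 3I), then set v_{i+1} = (A + 3I) v_i.

One such chain is v_1 = [[1, -1, 0, -1]]^T, v_2 = [[1, 0, 0, 0]]^T. Check: (A + 3I) v_2 = [[0, 0, 0, 0]]^T = 0.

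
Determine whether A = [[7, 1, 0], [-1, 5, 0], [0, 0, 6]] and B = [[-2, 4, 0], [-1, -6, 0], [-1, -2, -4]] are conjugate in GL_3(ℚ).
No.

trace(A) = 18 but trace(B) = -12. The trace is a similarity invariant, so A and B are not similar.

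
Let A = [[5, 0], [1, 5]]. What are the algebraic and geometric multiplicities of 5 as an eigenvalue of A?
algebraic multiplicity 2, geometric multiplicity 1

The characteristic polynomial is (x - 5)^2, so the factor x - 5 appears with exponent 2: the algebraic multiplicity is 2.

rank(A - 5I) = 1, so the eigenspace has dimension 2 - 1 = 1: the geometric multiplicity is 1.

Since 1 < 2, A is not diagonalizable.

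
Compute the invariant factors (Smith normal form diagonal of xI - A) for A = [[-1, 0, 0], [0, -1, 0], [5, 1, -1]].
x + 1, (x + 1)^2

The Jordan structure of A has elementary divisors (x + 1)^2, (x + 1). Arranging the block sizes at each eigenvalue in decreasing order and taking row products gives the invariant factors.

Invariant factors (smallest first, each dividing the next): x + 1, (x + 1)^2.

Check: the last factor (x + 1)^2 is the minimal polynomial, and the product (x + 1)^3 is the characteristic polynomial.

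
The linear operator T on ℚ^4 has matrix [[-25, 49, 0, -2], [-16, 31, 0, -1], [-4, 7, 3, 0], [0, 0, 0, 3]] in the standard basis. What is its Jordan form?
J = [[3, 1, 0, 0], [0, 3, 1, 0], [0, 0, 3, 0], [0, 0, 0, 3]]

The characteristic polynomial is det(xI - A) = (x - 3)^4, so the eigenvalues are 3 (algebraic multiplicity 4).

For λ = 3: rank(A - 3I) = 2, rank((A - 3I)^2) = 1, rank((A - 3I)^3) = 0. The eigenspace has dimension 4 - 2 = 2, so there are 2 Jordan blocks; the rank sequence gives block sizes [3, 1].

Assembling the blocks gives the Jordan form J above.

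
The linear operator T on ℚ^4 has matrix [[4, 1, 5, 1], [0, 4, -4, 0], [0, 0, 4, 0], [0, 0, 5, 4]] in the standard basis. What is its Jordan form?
J = [[4, 1, 0, 0], [0, 4, 1, 0], [0, 0, 4, 0], [0, 0, 0, 4]]

The characteristic polynomial is det(xI - A) = (x - 4)^4, so the eigenvalues are 4 (algebraic multiplicity 4).

For λ = 4: rank(A - 4I) = 2, rank((A - 4I)^2) = 1, rank((A - 4I)^3) = 0. The eigenspace has dimension 4 - 2 = 2, so there are 2 Jordan blocks; the rank sequence gives block sizes [3, 1].

Assembling the blocks gives the Jordan form J above.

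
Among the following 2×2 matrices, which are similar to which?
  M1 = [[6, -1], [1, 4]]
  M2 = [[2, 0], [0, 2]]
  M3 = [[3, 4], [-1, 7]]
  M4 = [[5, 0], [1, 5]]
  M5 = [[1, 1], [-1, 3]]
3 classes: {M1, M3, M4}, {M2}, {M5}

Characteristic polynomials: χ_{M1} = (x - 5)^2, χ_{M2} = (x - 2)^2, χ_{M3} = (x - 5)^2, χ_{M4} = (x - 5)^2, χ_{M5} = (x - 2)^2.

{M1, M3, M4}: invariant factors (x - 5)^2.

{M2}: invariant factors x - 2, x - 2.

{M5}: invariant factors (x - 2)^2.

Matrices are similar if and only if their invariant-factor lists agree; the partition into similarity classes is {M1, M3, M4}, {M2}, {M5}.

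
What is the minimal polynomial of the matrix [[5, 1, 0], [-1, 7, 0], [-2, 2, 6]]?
m_A(x) = (x - 6)^2

The characteristic polynomial factors as (x - 6)^3. The minimal polynomial is ∏(x - λ)^{k_λ} where k_λ is the size of the largest Jordan block at λ.

For λ = 6: rank(A - 6I) = 1, and the largest Jordan block has size 2 (the smallest k with rank((A - 6I)^k) = rank((A - 6I)^(k+1))).

So m_A(x) = (x - 6)^2.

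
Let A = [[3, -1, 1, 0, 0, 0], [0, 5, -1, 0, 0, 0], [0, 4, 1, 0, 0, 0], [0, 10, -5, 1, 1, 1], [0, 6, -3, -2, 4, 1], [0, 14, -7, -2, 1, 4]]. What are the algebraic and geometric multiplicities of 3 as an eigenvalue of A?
algebraic multiplicity 6, geometric multiplicity 3

The characteristic polynomial is (x - 3)^6, so the factor x - 3 appears with exponent 6: the algebraic multiplicity is 6.

rank(A - 3I) = 3, so the eigenspace has dimension 6 - 3 = 3: the geometric multiplicity is 3.

Since 3 < 6, A is not diagonalizable.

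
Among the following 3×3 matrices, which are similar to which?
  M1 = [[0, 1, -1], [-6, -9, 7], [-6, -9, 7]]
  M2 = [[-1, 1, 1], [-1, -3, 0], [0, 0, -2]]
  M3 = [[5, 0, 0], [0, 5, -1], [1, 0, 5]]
Characteristic polynomials: χ_{M1} = x^2(x + 2), χ_{M2} = (x + 2)^3, χ_{M3} = (x - 5)^3.

{M1}: invariant factors x^2(x + 2).

{M2}: invariant factors (x + 2)^3.

{M3}: invariant factors (x - 5)^3.

Matrices are similar if and only if their invariant-factor lists agree; the partition into similarity classes is {M1}, {M2}, {M3}.

3 classes: {M1}, {M2}, {M3}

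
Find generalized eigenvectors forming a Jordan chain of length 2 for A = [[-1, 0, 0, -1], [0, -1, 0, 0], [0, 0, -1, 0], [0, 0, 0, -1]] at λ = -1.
We seek v_1 ∈ ker((A + I)^2) \ ker(A + I), then set v_{i+1} = (A + I) v_i.

One such chain is v_1 = [[0, 1, 1, -1]]^T, v_2 = [[1, 0, 0, 0]]^T. Check: (A + I) v_2 = [[0, 0, 0, 0]]^T = 0.

v_1 = [[0, 1, 1, -1]]^T, v_2 = [[1, 0, 0, 0]]^T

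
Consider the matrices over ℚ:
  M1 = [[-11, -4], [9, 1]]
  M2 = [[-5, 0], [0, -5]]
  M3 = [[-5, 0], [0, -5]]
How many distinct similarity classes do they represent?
Characteristic polynomials: χ_{M1} = (x + 5)^2, χ_{M2} = (x + 5)^2, χ_{M3} = (x + 5)^2.

{M1}: invariant factors (x + 5)^2.

{M2, M3}: invariant factors x + 5, x + 5.

Matrices are similar if and only if their invariant-factor lists agree; the partition into similarity classes is {M1}, {M2, M3}.

2 classes: {M1}, {M2, M3}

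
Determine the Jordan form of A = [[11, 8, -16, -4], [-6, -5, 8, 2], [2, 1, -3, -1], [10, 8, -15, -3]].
J = [[-1, 0, 0, 0], [0, 0, 1, 0], [0, 0, 0, 0], [0, 0, 0, 1]]

The characteristic polynomial is det(xI - A) = x^2(x - 1)(x + 1), so the eigenvalues are -1 (algebraic multiplicity 1), 0 (algebraic multiplicity 2), 1 (algebraic multiplicity 1).

For λ = -1: algebraic multiplicity 1 gives one 1×1 block.

For λ = 0: rank(A) = 3, rank(A^2) = 2. The eigenspace has dimension 4 - 3 = 1, so there is 1 Jordan block; the rank sequence gives block sizes [2].

For λ = 1: algebraic multiplicity 1 gives one 1×1 block.

Assembling the blocks gives the Jordan form J above.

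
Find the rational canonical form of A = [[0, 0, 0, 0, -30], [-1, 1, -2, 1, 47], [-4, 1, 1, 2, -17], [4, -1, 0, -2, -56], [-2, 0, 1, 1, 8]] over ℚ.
The invariant factors of A (the non-unit diagonal entries of the Smith normal form of xI - A over ℚ[x]) are (x - 5)(x - 3)(x^3 - 2x + 2), each dividing the next. The characteristic polynomial is their product, (x - 5)(x - 3)(x^3 - 2x + 2).

The rational canonical form is the block-diagonal matrix of companion matrices C(f_i):
R = [[0, 0, 0, 0, -30], [1, 0, 0, 0, 46], [0, 1, 0, 0, -18], [0, 0, 1, 0, -13], [0, 0, 0, 1, 8]].

Note the characteristic polynomial does not split into linear factors over ℚ, so A has no Jordan form over ℚ; the rational canonical form exists over any field.

R = [[0, 0, 0, 0, -30], [1, 0, 0, 0, 46], [0, 1, 0, 0, -18], [0, 0, 1, 0, -13], [0, 0, 0, 1, 8]]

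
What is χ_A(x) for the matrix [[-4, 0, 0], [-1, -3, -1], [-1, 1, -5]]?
xI - A = [[x + 4, 0, 0], [1, x + 3, 1], [1, -1, x + 5]].

Expanding det(xI - A) along the first row:
det(xI - A) = + (x + 4)·det([[x + 3, 1], [-1, x + 5]]) - (0)·det([[1, 1], [1, x + 5]]) + (0)·det([[1, x + 3], [1, -1]]).

Evaluating gives χ_A(x) = x^3 + 12x^2 + 48x + 64 = (x + 4)^3.

χ_A(x) = (x + 4)^3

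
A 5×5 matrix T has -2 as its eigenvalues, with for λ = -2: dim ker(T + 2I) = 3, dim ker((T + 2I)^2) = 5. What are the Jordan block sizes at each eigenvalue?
λ = -2: successive nullity increments [3, 2] count blocks of size ≥ k; block sizes are [2, 2, 1].

Jordan blocks: (-2, 2), (-2, 2), (-2, 1)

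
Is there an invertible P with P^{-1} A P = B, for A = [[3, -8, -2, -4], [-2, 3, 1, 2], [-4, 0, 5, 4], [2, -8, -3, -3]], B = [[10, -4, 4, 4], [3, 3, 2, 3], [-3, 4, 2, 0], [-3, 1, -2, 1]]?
trace(A) = 8 but trace(B) = 16. The trace is a similarity invariant, so A and B are not similar.

No.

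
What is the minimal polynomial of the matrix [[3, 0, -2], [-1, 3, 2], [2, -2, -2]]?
m_A(x) = (x - 2)(x - 1)^2

The characteristic polynomial factors as (x - 2)(x - 1)^2. The minimal polynomial is ∏(x - λ)^{k_λ} where k_λ is the size of the largest Jordan block at λ.

For λ = 1: rank(A - I) = 2, and the largest Jordan block has size 2 (the smallest k with rank((A - I)^k) = rank((A - I)^(k+1))).
For λ = 2: rank(A - 2I) = 2, and the largest Jordan block has size 1 (the smallest k with rank((A - 2I)^k) = rank((A - 2I)^(k+1))).

So m_A(x) = (x - 2)(x - 1)^2.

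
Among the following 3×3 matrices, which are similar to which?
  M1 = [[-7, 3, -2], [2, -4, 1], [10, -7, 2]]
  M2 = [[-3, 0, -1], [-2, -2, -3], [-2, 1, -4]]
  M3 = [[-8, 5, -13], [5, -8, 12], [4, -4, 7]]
Characteristic polynomials: χ_{M1} = (x + 3)^3, χ_{M2} = (x + 3)^3, χ_{M3} = (x + 3)^3.

{M1, M2, M3}: invariant factors (x + 3)^3.

Matrices are similar if and only if their invariant-factor lists agree; the partition into similarity classes is {M1, M2, M3}.

1 class: {M1, M2, M3}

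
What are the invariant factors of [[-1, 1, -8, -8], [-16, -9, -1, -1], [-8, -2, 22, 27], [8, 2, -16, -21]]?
The Jordan structure of A has elementary divisors (x + 5)^2, (x + 5), (x - 6). Arranging the block sizes at each eigenvalue in decreasing order and taking row products gives the invariant factors.

Invariant factors (smallest first, each dividing the next): x + 5, (x - 6)(x + 5)^2.

Check: the last factor (x - 6)(x + 5)^2 is the minimal polynomial, and the product (x - 6)(x + 5)^3 is the characteristic polynomial.

x + 5, (x - 6)(x + 5)^2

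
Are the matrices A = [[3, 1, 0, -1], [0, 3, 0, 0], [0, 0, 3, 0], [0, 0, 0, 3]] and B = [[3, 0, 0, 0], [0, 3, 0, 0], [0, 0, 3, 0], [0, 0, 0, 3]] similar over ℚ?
No.

Both have characteristic polynomial (x - 3)^4, but the minimal polynomial of A is (x - 3)^2 while the minimal polynomial of B is x - 3. The minimal polynomial is a similarity invariant, so A and B are not similar.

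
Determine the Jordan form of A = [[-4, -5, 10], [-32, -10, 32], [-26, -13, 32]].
J = [[6, 1, 0], [0, 6, 0], [0, 0, 6]]

The characteristic polynomial is det(xI - A) = (x - 6)^3, so the eigenvalues are 6 (algebraic multiplicity 3).

For λ = 6: rank(A - 6I) = 1, rank((A - 6I)^2) = 0. The eigenspace has dimension 3 - 1 = 2, so there are 2 Jordan blocks; the rank sequence gives block sizes [2, 1].

Assembling the blocks gives the Jordan form J above.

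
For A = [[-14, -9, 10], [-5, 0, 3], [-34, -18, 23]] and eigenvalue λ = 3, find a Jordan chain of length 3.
We seek v_1 ∈ ker((A - 3I)^3) \ ker((A - 3I)^2), then set v_{i+1} = (A - 3I) v_i.

One such chain is v_1 = [[0, 1, 1]]^T, v_2 = [[1, 0, 2]]^T, v_3 = [[3, 1, 6]]^T. Check: (A - 3I) v_3 = [[0, 0, 0]]^T = 0.

v_1 = [[0, 1, 1]]^T, v_2 = [[1, 0, 2]]^T, v_3 = [[3, 1, 6]]^T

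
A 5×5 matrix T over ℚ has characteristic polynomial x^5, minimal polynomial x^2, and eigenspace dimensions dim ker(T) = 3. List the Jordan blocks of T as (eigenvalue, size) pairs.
Jordan blocks: (0, 2), (0, 2), (0, 1)

λ = 0: algebraic multiplicity 5 (exponent in χ_T), largest block size 2 (exponent in m_T), 3 blocks (geometric multiplicity). These force block sizes [2, 2, 1].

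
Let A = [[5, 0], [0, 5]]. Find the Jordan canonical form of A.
J = [[5, 0], [0, 5]]

The characteristic polynomial is det(xI - A) = (x - 5)^2, so the eigenvalues are 5 (algebraic multiplicity 2).

For λ = 5: rank(A - 5I) = 0. The eigenspace has dimension 2 - 0 = 2, so there are 2 Jordan blocks; the rank sequence gives block sizes [1, 1].

Assembling the blocks gives the Jordan form J above.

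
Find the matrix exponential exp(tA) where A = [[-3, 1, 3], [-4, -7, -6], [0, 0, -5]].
e^{tA} = [[(2*t + 1)*e^{-5*t}, t*e^{-5*t}, 3*t*e^{-5*t}], [-4*t*e^{-5*t}, (1 - 2*t)*e^{-5*t}, -6*t*e^{-5*t}], [0, 0, e^{-5*t}]]

A has Jordan form J = [[-5, 1, 0], [0, -5, 0], [0, 0, -5]] with A = PJP^{-1}, so e^{tA} = P e^{tJ} P^{-1}.

For a Jordan block J_k(λ), e^{tJ_k(λ)} = e^{λt} · (I + tN + t^2 N^2/2! + ... + t^{k-1} N^{k-1}/(k-1)!) where N is the nilpotent superdiagonal part.

Assembling the blocks and conjugating back gives the entries of e^{tA} as shown above.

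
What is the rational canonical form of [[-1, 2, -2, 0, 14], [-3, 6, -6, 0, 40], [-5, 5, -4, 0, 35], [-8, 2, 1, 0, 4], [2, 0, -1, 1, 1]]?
The invariant factors of A (the non-unit diagonal entries of the Smith normal form of xI - A over ℚ[x]) are x - 1, (x - 1)(x^3 + 3x - 2), each dividing the next. The characteristic polynomial is their product, (x - 1)^2(x^3 + 3x - 2).

The rational canonical form is the block-diagonal matrix of companion matrices C(f_i):
R = [[1, 0, 0, 0, 0], [0, 0, 0, 0, -2], [0, 1, 0, 0, 5], [0, 0, 1, 0, -3], [0, 0, 0, 1, 1]].

Note the characteristic polynomial does not split into linear factors over ℚ, so A has no Jordan form over ℚ; the rational canonical form exists over any field.

R = [[1, 0, 0, 0, 0], [0, 0, 0, 0, -2], [0, 1, 0, 0, 5], [0, 0, 1, 0, -3], [0, 0, 0, 1, 1]]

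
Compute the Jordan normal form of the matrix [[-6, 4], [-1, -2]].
J = [[-4, 1], [0, -4]]

The characteristic polynomial is det(xI - A) = (x + 4)^2, so the eigenvalues are -4 (algebraic multiplicity 2).

For λ = -4: rank(A + 4I) = 1, rank((A + 4I)^2) = 0. The eigenspace has dimension 2 - 1 = 1, so there is 1 Jordan block; the rank sequence gives block sizes [2].

Assembling the blocks gives the Jordan form J above.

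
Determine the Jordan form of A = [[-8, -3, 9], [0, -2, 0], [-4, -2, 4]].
The characteristic polynomial is det(xI - A) = (x + 2)^3, so the eigenvalues are -2 (algebraic multiplicity 3).

For λ = -2: rank(A + 2I) = 1, rank((A + 2I)^2) = 0. The eigenspace has dimension 3 - 1 = 2, so there are 2 Jordan blocks; the rank sequence gives block sizes [2, 1].

Assembling the blocks gives the Jordan form J above.

J = [[-2, 1, 0], [0, -2, 0], [0, 0, -2]]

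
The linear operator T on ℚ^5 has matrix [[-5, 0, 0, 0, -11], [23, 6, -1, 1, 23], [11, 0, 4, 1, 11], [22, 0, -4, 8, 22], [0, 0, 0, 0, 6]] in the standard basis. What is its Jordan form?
J = [[-5, 0, 0, 0, 0], [0, 6, 1, 0, 0], [0, 0, 6, 1, 0], [0, 0, 0, 6, 0], [0, 0, 0, 0, 6]]

The characteristic polynomial is det(xI - A) = (x - 6)^4(x + 5), so the eigenvalues are -5 (algebraic multiplicity 1), 6 (algebraic multiplicity 4).

For λ = -5: algebraic multiplicity 1 gives one 1×1 block.

For λ = 6: rank(A - 6I) = 3, rank((A - 6I)^2) = 2, rank((A - 6I)^3) = 1. The eigenspace has dimension 5 - 3 = 2, so there are 2 Jordan blocks; the rank sequence gives block sizes [3, 1].

Assembling the blocks gives the Jordan form J above.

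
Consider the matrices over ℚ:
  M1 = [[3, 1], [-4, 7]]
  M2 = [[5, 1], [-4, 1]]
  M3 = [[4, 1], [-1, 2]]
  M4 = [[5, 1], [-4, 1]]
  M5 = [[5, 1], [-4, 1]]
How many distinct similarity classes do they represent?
2 classes: {M1}, {M2, M3, M4, M5}

Characteristic polynomials: χ_{M1} = (x - 5)^2, χ_{M2} = (x - 3)^2, χ_{M3} = (x - 3)^2, χ_{M4} = (x - 3)^2, χ_{M5} = (x - 3)^2.

{M1}: invariant factors (x - 5)^2.

{M2, M3, M4, M5}: invariant factors (x - 3)^2.

Matrices are similar if and only if their invariant-factor lists agree; the partition into similarity classes is {M1}, {M2, M3, M4, M5}.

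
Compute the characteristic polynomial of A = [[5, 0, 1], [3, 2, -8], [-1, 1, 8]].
xI - A = [[x - 5, 0, -1], [-3, x - 2, 8], [1, -1, x - 8]].

Expanding det(xI - A) along the first row:
det(xI - A) = + (x - 5)·det([[x - 2, 8], [-1, x - 8]]) - (0)·det([[-3, 8], [1, x - 8]]) + (-1)·det([[-3, x - 2], [1, -1]]).

Evaluating gives χ_A(x) = x^3 - 15x^2 + 75x - 125 = (x - 5)^3.

χ_A(x) = (x - 5)^3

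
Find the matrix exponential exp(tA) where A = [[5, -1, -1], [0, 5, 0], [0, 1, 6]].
A has Jordan form J = [[5, 0, 0], [0, 5, 0], [0, 0, 6]] with A = PJP^{-1}, so e^{tA} = P e^{tJ} P^{-1}.

For a Jordan block J_k(λ), e^{tJ_k(λ)} = e^{λt} · (I + tN + t^2 N^2/2! + ... + t^{k-1} N^{k-1}/(k-1)!) where N is the nilpotent superdiagonal part.

Assembling the blocks and conjugating back gives the entries of e^{tA} as shown above.

e^{tA} = [[e^{5*t}, (1 - e^{t})*e^{5*t}, (1 - e^{t})*e^{5*t}], [0, e^{5*t}, 0], [0, (e^{t} - 1)*e^{5*t}, e^{6*t}]]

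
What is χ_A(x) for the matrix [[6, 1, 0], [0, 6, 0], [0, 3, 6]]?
xI - A = [[x - 6, -1, 0], [0, x - 6, 0], [0, -3, x - 6]].

Expanding det(xI - A) along the first row:
det(xI - A) = + (x - 6)·det([[x - 6, 0], [-3, x - 6]]) - (-1)·det([[0, 0], [0, x - 6]]) + (0)·det([[0, x - 6], [0, -3]]).

Evaluating gives χ_A(x) = x^3 - 18x^2 + 108x - 216 = (x - 6)^3.

χ_A(x) = (x - 6)^3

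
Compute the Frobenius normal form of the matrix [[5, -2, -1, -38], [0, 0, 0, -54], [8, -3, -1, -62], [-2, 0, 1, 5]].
R = [[3, 0, 0, 0], [0, 0, 0, -54], [0, 1, 0, 9], [0, 0, 1, 6]]

The invariant factors of A (the non-unit diagonal entries of the Smith normal form of xI - A over ℚ[x]) are x - 3, (x - 6)(x - 3)(x + 3), each dividing the next. The characteristic polynomial is their product, (x - 6)(x - 3)^2(x + 3).

The rational canonical form is the block-diagonal matrix of companion matrices C(f_i):
R = [[3, 0, 0, 0], [0, 0, 0, -54], [0, 1, 0, 9], [0, 0, 1, 6]].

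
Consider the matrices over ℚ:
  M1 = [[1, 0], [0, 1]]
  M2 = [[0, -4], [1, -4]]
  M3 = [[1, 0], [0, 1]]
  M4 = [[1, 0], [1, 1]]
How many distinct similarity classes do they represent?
Characteristic polynomials: χ_{M1} = (x - 1)^2, χ_{M2} = (x + 2)^2, χ_{M3} = (x - 1)^2, χ_{M4} = (x - 1)^2.

{M1, M3}: invariant factors x - 1, x - 1.

{M2}: invariant factors (x + 2)^2.

{M4}: invariant factors (x - 1)^2.

Matrices are similar if and only if their invariant-factor lists agree; the partition into similarity classes is {M1, M3}, {M2}, {M4}.

3 classes: {M1, M3}, {M2}, {M4}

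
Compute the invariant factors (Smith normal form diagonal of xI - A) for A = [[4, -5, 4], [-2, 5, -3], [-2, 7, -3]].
(x - 2)^3

The Jordan structure of A has elementary divisors (x - 2)^3. Arranging the block sizes at each eigenvalue in decreasing order and taking row products gives the invariant factors.

Invariant factors (smallest first, each dividing the next): (x - 2)^3.

Check: the last factor (x - 2)^3 is the minimal polynomial, and the product (x - 2)^3 is the characteristic polynomial.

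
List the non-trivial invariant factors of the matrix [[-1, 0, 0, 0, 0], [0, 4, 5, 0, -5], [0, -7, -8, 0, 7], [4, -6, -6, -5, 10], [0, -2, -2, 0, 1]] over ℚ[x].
x + 1, x + 1, (x + 1)^2(x + 5)

The Jordan structure of A has elementary divisors (x + 5), (x + 1)^2, (x + 1), (x + 1). Arranging the block sizes at each eigenvalue in decreasing order and taking row products gives the invariant factors.

Invariant factors (smallest first, each dividing the next): x + 1, x + 1, (x + 1)^2(x + 5).

Check: the last factor (x + 1)^2(x + 5) is the minimal polynomial, and the product (x + 1)^4(x + 5) is the characteristic polynomial.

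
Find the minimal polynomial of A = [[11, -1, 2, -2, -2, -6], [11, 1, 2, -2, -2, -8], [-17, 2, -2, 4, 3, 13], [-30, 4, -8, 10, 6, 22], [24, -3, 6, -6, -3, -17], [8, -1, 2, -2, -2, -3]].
m_A(x) = (x - 3)^2(x - 2)^2

The characteristic polynomial factors as (x - 3)^2(x - 2)^4. The minimal polynomial is ∏(x - λ)^{k_λ} where k_λ is the size of the largest Jordan block at λ.

For λ = 2: rank(A - 2I) = 3, and the largest Jordan block has size 2 (the smallest k with rank((A - 2I)^k) = rank((A - 2I)^(k+1))).
For λ = 3: rank(A - 3I) = 5, and the largest Jordan block has size 2 (the smallest k with rank((A - 3I)^k) = rank((A - 3I)^(k+1))).

So m_A(x) = (x - 3)^2(x - 2)^2.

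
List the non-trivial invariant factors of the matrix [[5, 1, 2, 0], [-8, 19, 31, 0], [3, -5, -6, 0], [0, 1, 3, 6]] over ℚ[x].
x - 6, (x - 6)^3

The Jordan structure of A has elementary divisors (x - 6)^3, (x - 6). Arranging the block sizes at each eigenvalue in decreasing order and taking row products gives the invariant factors.

Invariant factors (smallest first, each dividing the next): x - 6, (x - 6)^3.

Check: the last factor (x - 6)^3 is the minimal polynomial, and the product (x - 6)^4 is the characteristic polynomial.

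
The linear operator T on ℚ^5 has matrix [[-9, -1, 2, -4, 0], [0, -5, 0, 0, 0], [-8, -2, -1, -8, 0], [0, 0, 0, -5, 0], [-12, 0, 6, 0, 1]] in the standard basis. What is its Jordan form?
J = [[-5, 1, 0, 0, 0], [0, -5, 0, 0, 0], [0, 0, -5, 0, 0], [0, 0, 0, -5, 0], [0, 0, 0, 0, 1]]

The characteristic polynomial is det(xI - A) = (x - 1)(x + 5)^4, so the eigenvalues are -5 (algebraic multiplicity 4), 1 (algebraic multiplicity 1).

For λ = -5: rank(A + 5I) = 2, rank((A + 5I)^2) = 1. The eigenspace has dimension 5 - 2 = 3, so there are 3 Jordan blocks; the rank sequence gives block sizes [2, 1, 1].

For λ = 1: algebraic multiplicity 1 gives one 1×1 block.

Assembling the blocks gives the Jordan form J above.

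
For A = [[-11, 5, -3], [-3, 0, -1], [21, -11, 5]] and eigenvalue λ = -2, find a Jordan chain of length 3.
We seek v_1 ∈ ker((A + 2I)^3) \ ker((A + 2I)^2), then set v_{i+1} = (A + 2I) v_i.

One such chain is v_1 = [[1, 0, -4]]^T, v_2 = [[3, 1, -7]]^T, v_3 = [[-1, 0, 3]]^T. Check: (A + 2I) v_3 = [[0, 0, 0]]^T = 0.

v_1 = [[1, 0, -4]]^T, v_2 = [[3, 1, -7]]^T, v_3 = [[-1, 0, 3]]^T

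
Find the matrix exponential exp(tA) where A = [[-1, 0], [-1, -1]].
A has Jordan form J = [[-1, 1], [0, -1]] with A = PJP^{-1}, so e^{tA} = P e^{tJ} P^{-1}.

For a Jordan block J_k(λ), e^{tJ_k(λ)} = e^{λt} · (I + tN + t^2 N^2/2! + ... + t^{k-1} N^{k-1}/(k-1)!) where N is the nilpotent superdiagonal part.

Assembling the blocks and conjugating back gives the entries of e^{tA} as shown above.

e^{tA} = [[e^{-t}, 0], [-t*e^{-t}, e^{-t}]]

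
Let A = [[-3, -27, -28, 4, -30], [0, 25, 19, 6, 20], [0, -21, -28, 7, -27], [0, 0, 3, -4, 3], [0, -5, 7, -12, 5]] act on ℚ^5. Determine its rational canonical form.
The invariant factors of A (the non-unit diagonal entries of the Smith normal form of xI - A over ℚ[x]) are x + 3, (x - 5)(x + 1)(x + 3)^2, each dividing the next. The characteristic polynomial is their product, (x - 5)(x + 1)(x + 3)^3.

The rational canonical form is the block-diagonal matrix of companion matrices C(f_i):
R = [[-3, 0, 0, 0, 0], [0, 0, 0, 0, 45], [0, 1, 0, 0, 66], [0, 0, 1, 0, 20], [0, 0, 0, 1, -2]].

R = [[-3, 0, 0, 0, 0], [0, 0, 0, 0, 45], [0, 1, 0, 0, 66], [0, 0, 1, 0, 20], [0, 0, 0, 1, -2]]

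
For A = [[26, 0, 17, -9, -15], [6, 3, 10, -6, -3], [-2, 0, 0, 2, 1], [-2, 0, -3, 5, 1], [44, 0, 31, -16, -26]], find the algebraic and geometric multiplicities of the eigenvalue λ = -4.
algebraic multiplicity 1, geometric multiplicity 1

The characteristic polynomial is (x - 3)^4(x + 4), so the factor x + 4 appears with exponent 1: the algebraic multiplicity is 1.

rank(A + 4I) = 4, so the eigenspace has dimension 5 - 4 = 1: the geometric multiplicity is 1.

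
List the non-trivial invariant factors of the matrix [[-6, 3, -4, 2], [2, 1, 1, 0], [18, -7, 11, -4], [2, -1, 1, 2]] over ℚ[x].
The Jordan structure of A has elementary divisors (x - 2)^3, (x - 2). Arranging the block sizes at each eigenvalue in decreasing order and taking row products gives the invariant factors.

Invariant factors (smallest first, each dividing the next): x - 2, (x - 2)^3.

Check: the last factor (x - 2)^3 is the minimal polynomial, and the product (x - 2)^4 is the characteristic polynomial.

x - 2, (x - 2)^3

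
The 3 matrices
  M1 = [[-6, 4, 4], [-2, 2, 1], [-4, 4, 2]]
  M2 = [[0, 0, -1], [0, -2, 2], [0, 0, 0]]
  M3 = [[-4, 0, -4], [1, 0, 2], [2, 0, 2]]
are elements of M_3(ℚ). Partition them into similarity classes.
Characteristic polynomials: χ_{M1} = x^2(x + 2), χ_{M2} = x^2(x + 2), χ_{M3} = x^2(x + 2).

{M1, M2, M3}: invariant factors x^2(x + 2).

Matrices are similar if and only if their invariant-factor lists agree; the partition into similarity classes is {M1, M2, M3}.

1 class: {M1, M2, M3}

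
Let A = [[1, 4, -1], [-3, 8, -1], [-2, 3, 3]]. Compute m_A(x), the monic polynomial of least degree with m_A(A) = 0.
The characteristic polynomial factors as (x - 4)^3. The minimal polynomial is ∏(x - λ)^{k_λ} where k_λ is the size of the largest Jordan block at λ.

For λ = 4: rank(A - 4I) = 2, and the largest Jordan block has size 3 (the smallest k with rank((A - 4I)^k) = rank((A - 4I)^(k+1))).

So m_A(x) = (x - 4)^3.

m_A(x) = (x - 4)^3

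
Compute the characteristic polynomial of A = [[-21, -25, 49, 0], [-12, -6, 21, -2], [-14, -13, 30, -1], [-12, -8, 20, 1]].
xI - A = [[x + 21, 25, -49, 0], [12, x + 6, -21, 2], [14, 13, x - 30, 1], [12, 8, -20, x - 1]].

Expanding det(xI - A) along the first row:
det(xI - A) = + (x + 21)·det([[x + 6, -21, 2], [13, x - 30, 1], [8, -20, x - 1]]) - (25)·det([[12, -21, 2], [14, x - 30, 1], [12, -20, x - 1]]) + (-49)·det([[12, x + 6, 2], [14, 13, 1], [12, 8, x - 1]]) - (0)·det([[12, x + 6, -21], [14, 13, x - 30], [12, 8, -20]]).

Evaluating gives χ_A(x) = x^4 - 4x^3 - 18x^2 + 108x - 135 = (x - 3)^3(x + 5).

χ_A(x) = (x - 3)^3(x + 5)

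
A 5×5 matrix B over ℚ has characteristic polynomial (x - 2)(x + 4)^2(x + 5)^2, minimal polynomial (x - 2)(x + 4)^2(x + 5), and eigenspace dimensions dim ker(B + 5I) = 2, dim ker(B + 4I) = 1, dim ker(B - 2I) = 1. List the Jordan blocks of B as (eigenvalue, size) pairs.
λ = -5: algebraic multiplicity 2 (exponent in χ_B), largest block size 1 (exponent in m_B), 2 blocks (geometric multiplicity). These force block sizes [1, 1].
λ = -4: algebraic multiplicity 2 (exponent in χ_B), largest block size 2 (exponent in m_B), 1 block (geometric multiplicity). This forces block sizes [2].
λ = 2: algebraic multiplicity 1 (exponent in χ_B), largest block size 1 (exponent in m_B), 1 block (geometric multiplicity). This forces block sizes [1].

Jordan blocks: (-5, 1), (-5, 1), (-4, 2), (2, 1)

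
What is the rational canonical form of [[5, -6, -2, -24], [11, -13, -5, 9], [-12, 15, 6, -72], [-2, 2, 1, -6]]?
The invariant factors of A (the non-unit diagonal entries of the Smith normal form of xI - A over ℚ[x]) are (x + 1)^2(x + 3)^2, each dividing the next. The characteristic polynomial is their product, (x + 1)^2(x + 3)^2.

The rational canonical form is the block-diagonal matrix of companion matrices C(f_i):
R = [[0, 0, 0, -9], [1, 0, 0, -24], [0, 1, 0, -22], [0, 0, 1, -8]].

R = [[0, 0, 0, -9], [1, 0, 0, -24], [0, 1, 0, -22], [0, 0, 1, -8]]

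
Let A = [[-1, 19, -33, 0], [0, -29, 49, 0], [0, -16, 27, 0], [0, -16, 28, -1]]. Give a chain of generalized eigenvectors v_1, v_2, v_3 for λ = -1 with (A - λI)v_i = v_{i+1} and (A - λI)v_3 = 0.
We seek v_1 ∈ ker((A + I)^3) \ ker((A + I)^2), then set v_{i+1} = (A + I) v_i.

One such chain is v_1 = [[-3, 5, 3, 3]]^T, v_2 = [[-4, 7, 4, 4]]^T, v_3 = [[1, 0, 0, 0]]^T. Check: (A + I) v_3 = [[0, 0, 0, 0]]^T = 0.

v_1 = [[-3, 5, 3, 3]]^T, v_2 = [[-4, 7, 4, 4]]^T, v_3 = [[1, 0, 0, 0]]^T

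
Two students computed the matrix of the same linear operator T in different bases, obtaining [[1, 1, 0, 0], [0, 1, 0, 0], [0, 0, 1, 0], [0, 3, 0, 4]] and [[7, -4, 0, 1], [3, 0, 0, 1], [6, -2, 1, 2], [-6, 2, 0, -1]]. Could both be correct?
Two matrices over a field are similar if and only if they have the same invariant factors.

Both A and B have characteristic polynomial (x - 4)(x - 1)^3 and minimal polynomial (x - 4)(x - 1)^2. Computing further, both have invariant factors x - 1, (x - 4)(x - 1)^2. Hence A and B are similar.

Yes.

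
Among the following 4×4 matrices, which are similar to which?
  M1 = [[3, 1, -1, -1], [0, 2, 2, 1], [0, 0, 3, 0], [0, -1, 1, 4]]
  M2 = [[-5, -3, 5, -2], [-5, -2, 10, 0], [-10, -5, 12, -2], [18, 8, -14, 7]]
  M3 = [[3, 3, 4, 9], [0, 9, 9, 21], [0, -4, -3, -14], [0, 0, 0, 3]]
1 class: {M1, M2, M3}

Characteristic polynomials: χ_{M1} = (x - 3)^4, χ_{M2} = (x - 3)^4, χ_{M3} = (x - 3)^4.

{M1, M2, M3}: invariant factors x - 3, (x - 3)^3.

Matrices are similar if and only if their invariant-factor lists agree; the partition into similarity classes is {M1, M2, M3}.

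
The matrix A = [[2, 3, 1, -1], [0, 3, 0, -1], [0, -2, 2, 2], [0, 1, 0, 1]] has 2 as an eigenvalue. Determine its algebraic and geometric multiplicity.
The characteristic polynomial is (x - 2)^4, so the factor x - 2 appears with exponent 4: the algebraic multiplicity is 4.

rank(A - 2I) = 2, so the eigenspace has dimension 4 - 2 = 2: the geometric multiplicity is 2.

Since 2 < 4, A is not diagonalizable.

algebraic multiplicity 4, geometric multiplicity 2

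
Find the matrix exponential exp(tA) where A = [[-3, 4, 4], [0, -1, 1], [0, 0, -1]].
e^{tA} = [[e^{-3*t}, 2*e^{-t} - 2*e^{-3*t}, ((2*t + 1)*e^{2*t} - 1)*e^{-3*t}], [0, e^{-t}, t*e^{-t}], [0, 0, e^{-t}]]

A has Jordan form J = [[-3, 0, 0], [0, -1, 1], [0, 0, -1]] with A = PJP^{-1}, so e^{tA} = P e^{tJ} P^{-1}.

For a Jordan block J_k(λ), e^{tJ_k(λ)} = e^{λt} · (I + tN + t^2 N^2/2! + ... + t^{k-1} N^{k-1}/(k-1)!) where N is the nilpotent superdiagonal part.

Assembling the blocks and conjugating back gives the entries of e^{tA} as shown above.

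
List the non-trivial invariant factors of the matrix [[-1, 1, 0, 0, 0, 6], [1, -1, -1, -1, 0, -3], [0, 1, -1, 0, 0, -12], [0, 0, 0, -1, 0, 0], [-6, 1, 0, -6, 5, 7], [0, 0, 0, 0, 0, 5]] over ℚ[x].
The Jordan structure of A has elementary divisors (x + 1)^3, (x + 1), (x - 5)^2. Arranging the block sizes at each eigenvalue in decreasing order and taking row products gives the invariant factors.

Invariant factors (smallest first, each dividing the next): x + 1, (x - 5)^2(x + 1)^3.

Check: the last factor (x - 5)^2(x + 1)^3 is the minimal polynomial, and the product (x - 5)^2(x + 1)^4 is the characteristic polynomial.

x + 1, (x - 5)^2(x + 1)^3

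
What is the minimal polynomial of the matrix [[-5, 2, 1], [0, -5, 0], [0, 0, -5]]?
m_A(x) = (x + 5)^2

The characteristic polynomial factors as (x + 5)^3. The minimal polynomial is ∏(x - λ)^{k_λ} where k_λ is the size of the largest Jordan block at λ.

For λ = -5: rank(A + 5I) = 1, and the largest Jordan block has size 2 (the smallest k with rank((A + 5I)^k) = rank((A + 5I)^(k+1))).

So m_A(x) = (x + 5)^2.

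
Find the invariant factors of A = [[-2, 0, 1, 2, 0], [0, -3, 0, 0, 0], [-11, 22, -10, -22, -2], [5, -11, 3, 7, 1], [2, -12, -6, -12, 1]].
x + 3, (x - 1)^2(x + 3)^2

The Jordan structure of A has elementary divisors (x + 3)^2, (x + 3), (x - 1)^2. Arranging the block sizes at each eigenvalue in decreasing order and taking row products gives the invariant factors.

Invariant factors (smallest first, each dividing the next): x + 3, (x - 1)^2(x + 3)^2.

Check: the last factor (x - 1)^2(x + 3)^2 is the minimal polynomial, and the product (x - 1)^2(x + 3)^3 is the characteristic polynomial.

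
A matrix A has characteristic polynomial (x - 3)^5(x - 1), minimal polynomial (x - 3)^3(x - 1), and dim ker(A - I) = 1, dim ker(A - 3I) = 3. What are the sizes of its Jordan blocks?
Jordan blocks: (1, 1), (3, 3), (3, 1), (3, 1)

λ = 1: algebraic multiplicity 1 (exponent in χ_A), largest block size 1 (exponent in m_A), 1 block (geometric multiplicity). This forces block sizes [1].
λ = 3: algebraic multiplicity 5 (exponent in χ_A), largest block size 3 (exponent in m_A), 3 blocks (geometric multiplicity). These force block sizes [3, 1, 1].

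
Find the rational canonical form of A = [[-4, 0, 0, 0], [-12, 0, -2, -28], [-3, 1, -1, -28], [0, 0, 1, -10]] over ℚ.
The invariant factors of A (the non-unit diagonal entries of the Smith normal form of xI - A over ℚ[x]) are x + 4, (x + 3)(x + 4)^2, each dividing the next. The characteristic polynomial is their product, (x + 3)(x + 4)^3.

The rational canonical form is the block-diagonal matrix of companion matrices C(f_i):
R = [[-4, 0, 0, 0], [0, 0, 0, -48], [0, 1, 0, -40], [0, 0, 1, -11]].

R = [[-4, 0, 0, 0], [0, 0, 0, -48], [0, 1, 0, -40], [0, 0, 1, -11]]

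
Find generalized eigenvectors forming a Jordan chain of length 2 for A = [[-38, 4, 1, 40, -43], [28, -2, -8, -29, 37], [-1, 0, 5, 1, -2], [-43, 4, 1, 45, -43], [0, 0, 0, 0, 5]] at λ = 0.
We seek v_1 ∈ ker(A^2) \ ker(A), then set v_{i+1} = A v_i.

One such chain is v_1 = [[-1, 1, 0, -1, 0]]^T, v_2 = [[2, -1, 0, 2, 0]]^T. Check: A v_2 = [[0, 0, 0, 0, 0]]^T = 0.

v_1 = [[-1, 1, 0, -1, 0]]^T, v_2 = [[2, -1, 0, 2, 0]]^T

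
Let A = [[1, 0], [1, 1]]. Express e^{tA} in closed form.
e^{tA} = [[e^{t}, 0], [t*e^{t}, e^{t}]]

A has Jordan form J = [[1, 1], [0, 1]] with A = PJP^{-1}, so e^{tA} = P e^{tJ} P^{-1}.

For a Jordan block J_k(λ), e^{tJ_k(λ)} = e^{λt} · (I + tN + t^2 N^2/2! + ... + t^{k-1} N^{k-1}/(k-1)!) where N is the nilpotent superdiagonal part.

Assembling the blocks and conjugating back gives the entries of e^{tA} as shown above.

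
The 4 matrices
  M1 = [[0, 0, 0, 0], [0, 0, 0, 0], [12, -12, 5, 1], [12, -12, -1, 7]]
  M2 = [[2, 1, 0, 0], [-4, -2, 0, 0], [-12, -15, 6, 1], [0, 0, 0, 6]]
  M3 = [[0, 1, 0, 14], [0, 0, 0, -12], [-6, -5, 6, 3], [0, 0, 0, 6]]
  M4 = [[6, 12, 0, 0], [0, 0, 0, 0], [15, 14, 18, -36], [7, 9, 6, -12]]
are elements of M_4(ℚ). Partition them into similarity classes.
2 classes: {M1}, {M2, M3, M4}

Characteristic polynomials: χ_{M1} = x^2(x - 6)^2, χ_{M2} = x^2(x - 6)^2, χ_{M3} = x^2(x - 6)^2, χ_{M4} = x^2(x - 6)^2.

{M1}: invariant factors x, x(x - 6)^2.

{M2, M3, M4}: invariant factors x^2(x - 6)^2.

Matrices are similar if and only if their invariant-factor lists agree; the partition into similarity classes is {M1}, {M2, M3, M4}.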